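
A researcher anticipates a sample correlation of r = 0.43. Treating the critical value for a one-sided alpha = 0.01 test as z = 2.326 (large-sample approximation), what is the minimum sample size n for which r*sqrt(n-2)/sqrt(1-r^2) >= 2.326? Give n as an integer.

Need r·√(n−2)/√(1−r²) ≥ 2.326
√(n−2) ≥ 2.326·√(1−0.1849) / 0.43 = 2.326·0.902829 / 0.43 = 4.8837
n−2 ≥ 23.8505  ⇒  n ≥ 25.8505
Smallest integer n = 26

26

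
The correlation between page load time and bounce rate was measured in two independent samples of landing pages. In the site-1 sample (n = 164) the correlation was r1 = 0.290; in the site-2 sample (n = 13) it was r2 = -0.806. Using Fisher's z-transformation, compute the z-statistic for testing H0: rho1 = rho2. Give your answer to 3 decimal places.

4.339

z1 = atanh(0.290) = 0.298566,  z2 = atanh(-0.806) = -1.115506
SE = √(1/(n1−3) + 1/(n2−3)) = √(1/161 + 1/10) = √(0.0062112 + 0.1000000) = √0.1062112 = 0.325901
z = (z1 − z2)/SE = (0.298566 − (-1.115506)) / 0.325901 = 1.414072 / 0.325901 = 4.339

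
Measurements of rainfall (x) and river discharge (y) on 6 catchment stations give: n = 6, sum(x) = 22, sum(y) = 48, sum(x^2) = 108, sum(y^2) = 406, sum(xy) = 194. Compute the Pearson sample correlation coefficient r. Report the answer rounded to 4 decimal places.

0.7340

S_xy = nΣxy − ΣxΣy = 6·194 − 22·48 = 1164 − 1056 = 108
S_xx = nΣx² − (Σx)² = 6·108 − 22² = 648 − 484 = 164
S_yy = nΣy² − (Σy)² = 6·406 − 48² = 2436 − 2304 = 132
r = S_xy / √(S_xx·S_yy) = 108 / √(164·132) = 108 / √21648 = 108 / 147.1326 = 0.7340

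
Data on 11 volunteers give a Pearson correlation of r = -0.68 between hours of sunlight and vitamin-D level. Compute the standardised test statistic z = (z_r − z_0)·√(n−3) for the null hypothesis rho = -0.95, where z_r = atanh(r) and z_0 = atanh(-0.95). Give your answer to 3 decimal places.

2.836

z_r = atanh(-0.68) = -0.829114,  z_0 = atanh(-0.95) = -1.831781
SE = 1/√(n−3) = 1/√8 = 0.353553
z = (z_r − z_0)/SE = (-0.829114 − (-1.831781)) / 0.353553 = 1.002667 / 0.353553 = 2.836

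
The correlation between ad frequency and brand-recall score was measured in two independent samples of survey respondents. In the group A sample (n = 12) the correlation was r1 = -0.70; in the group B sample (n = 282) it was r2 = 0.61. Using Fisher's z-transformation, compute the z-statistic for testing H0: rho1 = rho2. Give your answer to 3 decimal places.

-4.654

z1 = atanh(-0.70) = -0.867301,  z2 = atanh(0.61) = 0.708921
SE = √(1/(n1−3) + 1/(n2−3)) = √(1/9 + 1/279) = √(0.1111111 + 0.0035842) = √0.1146953 = 0.338667
z = (z1 − z2)/SE = (-0.867301 − 0.708921) / 0.338667 = -1.576222 / 0.338667 = -4.654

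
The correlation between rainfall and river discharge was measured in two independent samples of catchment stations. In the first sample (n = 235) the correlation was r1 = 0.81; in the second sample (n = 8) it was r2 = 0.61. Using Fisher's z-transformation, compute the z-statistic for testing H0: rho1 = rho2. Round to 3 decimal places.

z1 = atanh(0.81) = 1.127029,  z2 = atanh(0.61) = 0.708921
SE = √(1/(n1−3) + 1/(n2−3)) = √(1/232 + 1/5) = √(0.0043103 + 0.2000000) = √0.2043103 = 0.452007
z = (z1 − z2)/SE = (1.127029 − 0.708921) / 0.452007 = 0.418108 / 0.452007 = 0.925

0.925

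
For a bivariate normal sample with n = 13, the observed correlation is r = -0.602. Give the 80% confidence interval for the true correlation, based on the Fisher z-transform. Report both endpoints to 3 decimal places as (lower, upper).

z_r = atanh(-0.602) = -0.696278;  SE = 1/√(n−3) = 1/√10 = 0.316228
z-limits: -0.696278 ± 1.282·0.316228 = -0.696278 ± 0.405404 = [-1.101682, -0.290874]
ρ-limits: (tanh -1.101682, tanh -0.290874) = (-0.801, -0.283)

(-0.801, -0.283)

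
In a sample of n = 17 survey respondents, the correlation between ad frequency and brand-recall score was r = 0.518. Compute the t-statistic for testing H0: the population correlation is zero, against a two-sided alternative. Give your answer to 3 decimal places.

2.345

t = r·√(n−2) / √(1−r²) with r = 0.518, n = 17
  = 0.518·√15 / √(1 − 0.268324)
  = 0.518·3.872983 / 0.855381
  = 2.006205 / 0.855381 = 2.345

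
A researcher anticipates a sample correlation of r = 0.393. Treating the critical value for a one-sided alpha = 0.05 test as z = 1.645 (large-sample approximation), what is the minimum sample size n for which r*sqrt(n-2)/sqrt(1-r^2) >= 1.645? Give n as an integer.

17

Need r·√(n−2)/√(1−r²) ≥ 1.645
√(n−2) ≥ 1.645·√(1−0.154449) / 0.393 = 1.645·0.919538 / 0.393 = 3.8490
n−2 ≥ 14.8148  ⇒  n ≥ 16.8148
Smallest integer n = 17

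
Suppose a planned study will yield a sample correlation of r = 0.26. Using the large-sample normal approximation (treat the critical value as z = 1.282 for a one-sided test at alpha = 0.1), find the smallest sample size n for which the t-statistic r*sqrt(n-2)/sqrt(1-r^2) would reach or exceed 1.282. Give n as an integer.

25

r√(n−2)/√(1−r²) ≥ 1.282  ⇔  n−2 ≥ (1.282)²·(1−r²)/r²
(1−r²)/r² = (1−0.0676)/0.0676 = 13.7929
n ≥ 2 + 1.643524·13.7929 = 2 + 22.6690 = 24.6690
⌈24.6690⌉ = 25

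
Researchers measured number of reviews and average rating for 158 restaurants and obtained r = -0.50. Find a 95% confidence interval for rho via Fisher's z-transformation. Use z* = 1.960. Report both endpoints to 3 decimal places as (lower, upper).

(-0.609, -0.373)

Fisher z: z_r = atanh(r) = ½·ln((1+(-0.50))/(1−(-0.50))) = -0.549306
SE(z) = 1/√(n−3) = 1/√155 = 0.080322
95% ⇒ z* = 1.960; margin = 1.960·0.080322 = 0.157431
CI on z-scale: (-0.706737, -0.391875)
Back-transform: tanh(-0.706737) = -0.608627, tanh(-0.391875) = -0.372976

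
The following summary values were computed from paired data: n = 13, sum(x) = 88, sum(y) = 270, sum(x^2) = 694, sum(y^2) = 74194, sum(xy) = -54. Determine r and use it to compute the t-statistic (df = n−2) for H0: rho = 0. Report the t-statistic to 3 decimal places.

-3.488

S_xy = nΣxy − ΣxΣy = 13·(-54) − 88·270 = -702 − 23760 = -24462
S_xx = nΣx² − (Σx)² = 13·694 − 88² = 9022 − 7744 = 1278
S_yy = nΣy² − (Σy)² = 13·74194 − 270² = 964522 − 72900 = 891622
r = S_xy / √(S_xx·S_yy) = -24462 / √(1278·891622) = -24462 / √1139492916 = -24462 / 33756.3759 = -0.7247
t = r·√(n−2)/√(1−r²) = -0.7247·√11 / √(1−0.525190) = -2.403558 / 0.689065 = -3.488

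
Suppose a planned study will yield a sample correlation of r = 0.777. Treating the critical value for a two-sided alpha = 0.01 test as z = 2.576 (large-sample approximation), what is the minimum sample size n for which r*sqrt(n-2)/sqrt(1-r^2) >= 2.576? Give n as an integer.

Need r·√(n−2)/√(1−r²) ≥ 2.576
√(n−2) ≥ 2.576·√(1−0.603729) / 0.777 = 2.576·0.629501 / 0.777 = 2.0870
n−2 ≥ 4.3556  ⇒  n ≥ 6.3556
Smallest integer n = 7

7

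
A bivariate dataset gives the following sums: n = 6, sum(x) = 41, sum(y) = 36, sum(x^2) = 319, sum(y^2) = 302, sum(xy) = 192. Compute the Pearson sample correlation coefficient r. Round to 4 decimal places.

S_xy = nΣxy − ΣxΣy = 6·192 − 41·36 = 1152 − 1476 = -324
S_xx = nΣx² − (Σx)² = 6·319 − 41² = 1914 − 1681 = 233
S_yy = nΣy² − (Σy)² = 6·302 − 36² = 1812 − 1296 = 516
r = S_xy / √(S_xx·S_yy) = -324 / √(233·516) = -324 / √120228 = -324 / 346.7391 = -0.9344

-0.9344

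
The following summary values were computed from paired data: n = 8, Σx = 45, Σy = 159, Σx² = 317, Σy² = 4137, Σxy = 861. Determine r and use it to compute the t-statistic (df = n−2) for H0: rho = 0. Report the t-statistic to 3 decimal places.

S_xy = nΣxy − ΣxΣy = 8·861 − 45·159 = 6888 − 7155 = -267
S_xx = nΣx² − (Σx)² = 8·317 − 45² = 2536 − 2025 = 511
S_yy = nΣy² − (Σy)² = 8·4137 − 159² = 33096 − 25281 = 7815
r = S_xy / √(S_xx·S_yy) = -267 / √(511·7815) = -267 / √3993465 = -267 / 1998.3656 = -0.1336
t = r·√(n−2)/√(1−r²) = -0.1336·√6 / √(1−0.017849) = -0.327252 / 0.991035 = -0.330

-0.330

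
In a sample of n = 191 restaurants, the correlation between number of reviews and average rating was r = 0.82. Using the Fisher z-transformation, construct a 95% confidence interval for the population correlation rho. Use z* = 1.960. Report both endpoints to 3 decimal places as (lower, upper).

Fisher z: z_r = atanh(r) = ½·ln((1+0.82)/(1−0.82)) = 1.156817
SE(z) = 1/√(n−3) = 1/√188 = 0.072932
95% ⇒ z* = 1.960; margin = 1.960·0.072932 = 0.142947
CI on z-scale: (1.013870, 1.299764)
Back-transform: tanh(1.013870) = 0.767358, tanh(1.299764) = 0.861662

(0.767, 0.862)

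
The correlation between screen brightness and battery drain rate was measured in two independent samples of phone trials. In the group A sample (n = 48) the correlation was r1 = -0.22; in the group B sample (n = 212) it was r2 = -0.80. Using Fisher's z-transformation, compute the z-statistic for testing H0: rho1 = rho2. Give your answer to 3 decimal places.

Fisher z-transforms: z1 = atanh(-0.22) = -0.223656, z2 = atanh(-0.80) = -1.098612; difference d = 0.874956
Var(d) = 1/45 + 1/209 = 0.0222222 + 0.0047847 = 0.0270069
z = d/√Var(d) = 0.874956 / √0.0270069 = 0.874956 / 0.164338 = 5.324

5.324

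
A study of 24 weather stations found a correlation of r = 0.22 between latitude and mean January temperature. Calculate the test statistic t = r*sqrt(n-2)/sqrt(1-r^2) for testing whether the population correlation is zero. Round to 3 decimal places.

1.058

t = r·√(n−2) / √(1−r²) with r = 0.22, n = 24
  = 0.22·√22 / √(1 − 0.0484)
  = 0.22·4.690416 / 0.975500
  = 1.031892 / 0.975500 = 1.058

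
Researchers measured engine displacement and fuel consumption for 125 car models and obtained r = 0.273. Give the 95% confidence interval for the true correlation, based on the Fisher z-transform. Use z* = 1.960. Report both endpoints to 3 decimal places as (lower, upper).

z_r = atanh(0.273) = 0.280103;  SE = 1/√(n−3) = 1/√122 = 0.090536
z-limits: 0.280103 ± 1.960·0.090536 = 0.280103 ± 0.177451 = [0.102652, 0.457554]
ρ-limits: (tanh 0.102652, tanh 0.457554) = (0.102, 0.428)

(0.102, 0.428)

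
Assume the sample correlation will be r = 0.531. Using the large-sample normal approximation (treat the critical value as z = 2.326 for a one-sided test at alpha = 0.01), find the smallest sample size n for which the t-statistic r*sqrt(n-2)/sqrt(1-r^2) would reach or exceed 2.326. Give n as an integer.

Need r·√(n−2)/√(1−r²) ≥ 2.326
√(n−2) ≥ 2.326·√(1−0.281961) / 0.531 = 2.326·0.847372 / 0.531 = 3.7118
n−2 ≥ 13.7775  ⇒  n ≥ 15.7775
Smallest integer n = 16

16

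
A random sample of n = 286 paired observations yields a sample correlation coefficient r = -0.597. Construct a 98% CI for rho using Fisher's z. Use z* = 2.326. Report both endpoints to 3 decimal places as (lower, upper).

(-0.679, -0.501)

Fisher z: z_r = atanh(r) = ½·ln((1+(-0.597))/(1−(-0.597))) = -0.688473
SE(z) = 1/√(n−3) = 1/√283 = 0.059444
98% ⇒ z* = 2.326; margin = 2.326·0.059444 = 0.138267
CI on z-scale: (-0.826740, -0.550206)
Back-transform: tanh(-0.826740) = -0.678722, tanh(-0.550206) = -0.500675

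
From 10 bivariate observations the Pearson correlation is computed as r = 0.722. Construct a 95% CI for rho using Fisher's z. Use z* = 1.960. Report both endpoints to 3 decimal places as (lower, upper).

z_r = atanh(0.722) = 0.911810;  SE = 1/√(n−3) = 1/√7 = 0.377964
z-limits: 0.911810 ± 1.960·0.377964 = 0.911810 ± 0.740809 = [0.171001, 1.652619]
ρ-limits: (tanh 0.171001, tanh 1.652619) = (0.169, 0.929)

(0.169, 0.929)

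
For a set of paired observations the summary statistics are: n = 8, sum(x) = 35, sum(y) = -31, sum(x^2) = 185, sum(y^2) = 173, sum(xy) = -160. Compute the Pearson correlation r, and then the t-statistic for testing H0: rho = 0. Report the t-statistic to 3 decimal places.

S_xy = nΣxy − ΣxΣy = 8·(-160) − 35·(-31) = -1280 − (-1085) = -195
S_xx = nΣx² − (Σx)² = 8·185 − 35² = 1480 − 1225 = 255
S_yy = nΣy² − (Σy)² = 8·173 − (-31)² = 1384 − 961 = 423
r = S_xy / √(S_xx·S_yy) = -195 / √(255·423) = -195 / √107865 = -195 / 328.4281 = -0.5937
t = r·√(n−2)/√(1−r²) = -0.5937·√6 / √(1−0.352480) = -1.454262 / 0.804686 = -1.807

-1.807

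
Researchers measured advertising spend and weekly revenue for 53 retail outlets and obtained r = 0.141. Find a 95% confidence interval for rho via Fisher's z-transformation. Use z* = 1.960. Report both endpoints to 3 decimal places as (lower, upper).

Fisher z: z_r = atanh(r) = ½·ln((1+0.141)/(1−0.141)) = 0.141946
SE(z) = 1/√(n−3) = 1/√50 = 0.141421
95% ⇒ z* = 1.960; margin = 1.960·0.141421 = 0.277185
CI on z-scale: (-0.135239, 0.419131)
Back-transform: tanh(-0.135239) = -0.134420, tanh(0.419131) = 0.396198

(-0.134, 0.396)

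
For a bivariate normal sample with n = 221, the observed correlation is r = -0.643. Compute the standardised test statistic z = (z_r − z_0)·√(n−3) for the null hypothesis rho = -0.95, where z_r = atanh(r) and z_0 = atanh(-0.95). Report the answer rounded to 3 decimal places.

15.776

z_r = atanh(-0.643) = -0.763272,  z_0 = atanh(-0.95) = -1.831781
SE = 1/√(n−3) = 1/√218 = 0.067729
z = (z_r − z_0)/SE = (-0.763272 − (-1.831781)) / 0.067729 = 1.068509 / 0.067729 = 15.776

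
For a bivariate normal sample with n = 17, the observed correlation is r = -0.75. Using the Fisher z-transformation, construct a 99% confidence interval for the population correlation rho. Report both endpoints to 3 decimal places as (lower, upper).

(-0.930, -0.277)

Fisher z: z_r = atanh(r) = ½·ln((1+(-0.75))/(1−(-0.75))) = -0.972955
SE(z) = 1/√(n−3) = 1/√14 = 0.267261
99% ⇒ z* = 2.576; margin = 2.576·0.267261 = 0.688464
CI on z-scale: (-1.661419, -0.284491)
Back-transform: tanh(-1.661419) = -0.930408, tanh(-0.284491) = -0.277056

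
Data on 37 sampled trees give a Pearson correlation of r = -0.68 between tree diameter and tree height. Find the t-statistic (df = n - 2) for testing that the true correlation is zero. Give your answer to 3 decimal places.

1 − r² = 1 − 0.4624 = 0.5376;  √(1−r²) = 0.733212
√(n−2) = √35 = 5.916080
t = r·√(n−2)/√(1−r²) = -0.68 · 5.916080 / 0.733212 = -5.487

-5.487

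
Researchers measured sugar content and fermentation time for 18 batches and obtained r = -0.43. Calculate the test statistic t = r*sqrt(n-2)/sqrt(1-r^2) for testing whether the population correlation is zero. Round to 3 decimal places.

-1.905

1 − r² = 1 − 0.1849 = 0.8151;  √(1−r²) = 0.902829
√(n−2) = √16 = 4.000000
t = r·√(n−2)/√(1−r²) = -0.43 · 4.000000 / 0.902829 = -1.905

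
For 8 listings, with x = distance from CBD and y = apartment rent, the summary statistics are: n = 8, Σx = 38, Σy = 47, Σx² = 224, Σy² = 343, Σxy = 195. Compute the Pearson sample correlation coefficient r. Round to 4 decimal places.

-0.5238

Numerator: nΣxy − (Σx)(Σy) = 8·195 − (38)(47) = -226
Denominator: √[(nΣx²−(Σx)²)(nΣy²−(Σy)²)]
  nΣx²−(Σx)² = 8·224 − 1444 = 348;  nΣy²−(Σy)² = 8·343 − 2209 = 535
  √(348·535) = √186180 = 431.4858
r = -226 / 431.4858 = -0.5238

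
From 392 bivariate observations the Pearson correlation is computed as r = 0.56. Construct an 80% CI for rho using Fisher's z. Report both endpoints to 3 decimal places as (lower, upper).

(0.514, 0.603)

z_r = atanh(0.56) = 0.632833;  SE = 1/√(n−3) = 1/√389 = 0.050702
z-limits: 0.632833 ± 1.282·0.050702 = 0.632833 ± 0.065000 = [0.567833, 0.697833]
ρ-limits: (tanh 0.567833, tanh 0.697833) = (0.514, 0.603)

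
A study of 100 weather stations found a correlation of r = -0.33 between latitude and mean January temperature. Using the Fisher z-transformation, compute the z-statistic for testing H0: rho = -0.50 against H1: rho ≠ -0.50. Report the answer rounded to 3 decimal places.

Fisher z: atanh(-0.33) = -0.342828, atanh(-0.50) = -0.549306
z = (z_r − z_0)·√(n−3) = (-0.342828 − (-0.549306))·√97 = 0.206478 · 9.848858 = 2.034

2.034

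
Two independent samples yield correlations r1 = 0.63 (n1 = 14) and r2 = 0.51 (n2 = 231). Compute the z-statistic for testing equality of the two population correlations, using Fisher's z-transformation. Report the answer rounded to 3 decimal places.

0.579

z1 = atanh(0.63) = 0.741416,  z2 = atanh(0.51) = 0.562730
SE = √(1/(n1−3) + 1/(n2−3)) = √(1/11 + 1/228) = √(0.0909091 + 0.0043860) = √0.0952951 = 0.308699
z = (z1 − z2)/SE = (0.741416 − 0.562730) / 0.308699 = 0.178686 / 0.308699 = 0.579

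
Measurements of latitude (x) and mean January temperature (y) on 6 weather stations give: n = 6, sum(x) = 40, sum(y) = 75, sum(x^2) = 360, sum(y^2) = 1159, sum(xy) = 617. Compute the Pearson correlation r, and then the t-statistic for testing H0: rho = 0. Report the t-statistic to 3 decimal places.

S_xy = nΣxy − ΣxΣy = 6·617 − 40·75 = 3702 − 3000 = 702
S_xx = nΣx² − (Σx)² = 6·360 − 40² = 2160 − 1600 = 560
S_yy = nΣy² − (Σy)² = 6·1159 − 75² = 6954 − 5625 = 1329
r = S_xy / √(S_xx·S_yy) = 702 / √(560·1329) = 702 / √744240 = 702 / 862.6935 = 0.8137
t = r·√(n−2)/√(1−r²) = 0.8137·√4 / √(1−0.662108) = 1.627400 / 0.581285 = 2.800

2.800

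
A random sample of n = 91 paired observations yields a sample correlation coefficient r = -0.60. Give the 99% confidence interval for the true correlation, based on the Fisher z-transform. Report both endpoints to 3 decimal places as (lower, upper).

z_r = atanh(-0.60) = -0.693147;  SE = 1/√(n−3) = 1/√88 = 0.106600
z-limits: -0.693147 ± 2.576·0.106600 = -0.693147 ± 0.274602 = [-0.967749, -0.418545]
ρ-limits: (tanh -0.967749, tanh -0.418545) = (-0.748, -0.396)

(-0.748, -0.396)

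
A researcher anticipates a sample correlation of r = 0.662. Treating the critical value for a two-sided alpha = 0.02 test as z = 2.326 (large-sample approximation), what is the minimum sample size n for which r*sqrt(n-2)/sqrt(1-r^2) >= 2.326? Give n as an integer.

r√(n−2)/√(1−r²) ≥ 2.326  ⇔  n−2 ≥ (2.326)²·(1−r²)/r²
(1−r²)/r² = (1−0.438244)/0.438244 = 1.2818
n ≥ 2 + 5.410276·1.2818 = 2 + 6.9349 = 8.9349
⌈8.9349⌉ = 9

9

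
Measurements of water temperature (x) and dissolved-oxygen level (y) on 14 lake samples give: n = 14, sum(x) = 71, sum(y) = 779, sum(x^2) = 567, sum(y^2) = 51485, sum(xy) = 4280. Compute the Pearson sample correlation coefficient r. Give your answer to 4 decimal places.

0.2538

S_xy = nΣxy − ΣxΣy = 14·4280 − 71·779 = 59920 − 55309 = 4611
S_xx = nΣx² − (Σx)² = 14·567 − 71² = 7938 − 5041 = 2897
S_yy = nΣy² − (Σy)² = 14·51485 − 779² = 720790 − 606841 = 113949
r = S_xy / √(S_xx·S_yy) = 4611 / √(2897·113949) = 4611 / √330110253 = 4611 / 18168.9365 = 0.2538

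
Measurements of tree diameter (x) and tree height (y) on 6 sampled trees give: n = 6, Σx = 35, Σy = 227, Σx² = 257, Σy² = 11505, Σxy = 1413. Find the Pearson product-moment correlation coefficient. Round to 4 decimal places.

S_xy = nΣxy − ΣxΣy = 6·1413 − 35·227 = 8478 − 7945 = 533
S_xx = nΣx² − (Σx)² = 6·257 − 35² = 1542 − 1225 = 317
S_yy = nΣy² − (Σy)² = 6·11505 − 227² = 69030 − 51529 = 17501
r = S_xy / √(S_xx·S_yy) = 533 / √(317·17501) = 533 / √5547817 = 533 / 2355.3804 = 0.2263

0.2263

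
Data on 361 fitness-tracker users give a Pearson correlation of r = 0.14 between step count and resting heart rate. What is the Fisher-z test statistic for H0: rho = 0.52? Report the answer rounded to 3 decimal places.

-8.238

Fisher z: atanh(0.14) = 0.140926, atanh(0.52) = 0.576340
z = (z_r − z_0)·√(n−3) = (0.140926 − 0.576340)·√358 = -0.435414 · 18.920888 = -8.238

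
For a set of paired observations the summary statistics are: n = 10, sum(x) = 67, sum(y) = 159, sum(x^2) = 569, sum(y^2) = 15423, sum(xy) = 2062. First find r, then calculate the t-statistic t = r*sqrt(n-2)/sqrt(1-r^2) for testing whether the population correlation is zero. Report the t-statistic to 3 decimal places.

3.783

S_xy = nΣxy − ΣxΣy = 10·2062 − 67·159 = 20620 − 10653 = 9967
S_xx = nΣx² − (Σx)² = 10·569 − 67² = 5690 − 4489 = 1201
S_yy = nΣy² − (Σy)² = 10·15423 − 159² = 154230 − 25281 = 128949
r = S_xy / √(S_xx·S_yy) = 9967 / √(1201·128949) = 9967 / √154867749 = 9967 / 12444.5871 = 0.8009
t = r·√(n−2)/√(1−r²) = 0.8009·√8 / √(1−0.641441) = 2.265287 / 0.598798 = 3.783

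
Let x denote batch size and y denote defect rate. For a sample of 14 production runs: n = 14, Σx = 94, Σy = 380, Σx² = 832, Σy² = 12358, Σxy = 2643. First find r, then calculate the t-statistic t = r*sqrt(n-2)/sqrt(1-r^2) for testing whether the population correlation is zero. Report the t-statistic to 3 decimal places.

Numerator: nΣxy − (Σx)(Σy) = 14·2643 − (94)(380) = 1282
Denominator: √[(nΣx²−(Σx)²)(nΣy²−(Σy)²)]
  nΣx²−(Σx)² = 14·832 − 8836 = 2812;  nΣy²−(Σy)² = 14·12358 − 144400 = 28612
  √(2812·28612) = √80456944 = 8969.7795
r = 1282 / 8969.7795 = 0.1429
t = r·√(n−2)/√(1−r²) = 0.1429·√12 / √(1−0.020420) = 0.495020 / 0.989737 = 0.500

0.500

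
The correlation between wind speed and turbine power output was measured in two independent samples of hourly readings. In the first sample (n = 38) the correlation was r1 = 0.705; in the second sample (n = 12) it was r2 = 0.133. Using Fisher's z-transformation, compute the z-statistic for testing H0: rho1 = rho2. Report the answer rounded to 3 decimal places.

1.989

Fisher z-transforms: z1 = atanh(0.705) = 0.877173, z2 = atanh(0.133) = 0.133793; difference d = 0.743380
Var(d) = 1/35 + 1/9 = 0.0285714 + 0.1111111 = 0.1396825
z = d/√Var(d) = 0.743380 / √0.1396825 = 0.743380 / 0.373741 = 1.989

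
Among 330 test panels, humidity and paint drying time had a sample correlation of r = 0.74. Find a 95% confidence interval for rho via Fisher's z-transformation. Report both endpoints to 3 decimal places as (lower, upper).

Fisher z: z_r = atanh(r) = ½·ln((1+0.74)/(1−0.74)) = 0.950479
SE(z) = 1/√(n−3) = 1/√327 = 0.055300
95% ⇒ z* = 1.960; margin = 1.960·0.055300 = 0.108388
CI on z-scale: (0.842091, 1.058867)
Back-transform: tanh(0.842091) = 0.686915, tanh(1.058867) = 0.785230

(0.687, 0.785)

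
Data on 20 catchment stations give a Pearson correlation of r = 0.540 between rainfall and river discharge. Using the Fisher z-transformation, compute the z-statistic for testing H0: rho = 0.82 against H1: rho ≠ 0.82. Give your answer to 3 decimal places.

-2.279

Fisher z: atanh(0.540) = 0.604156, atanh(0.82) = 1.156817
z = (z_r − z_0)·√(n−3) = (0.604156 − 1.156817)·√17 = -0.552661 · 4.123106 = -2.279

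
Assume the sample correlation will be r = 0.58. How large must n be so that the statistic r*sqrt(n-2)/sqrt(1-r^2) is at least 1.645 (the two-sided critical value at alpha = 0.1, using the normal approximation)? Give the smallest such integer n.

8

Need r·√(n−2)/√(1−r²) ≥ 1.645
√(n−2) ≥ 1.645·√(1−0.3364) / 0.58 = 1.645·0.814616 / 0.58 = 2.3104
n−2 ≥ 5.3379  ⇒  n ≥ 7.3379
Smallest integer n = 8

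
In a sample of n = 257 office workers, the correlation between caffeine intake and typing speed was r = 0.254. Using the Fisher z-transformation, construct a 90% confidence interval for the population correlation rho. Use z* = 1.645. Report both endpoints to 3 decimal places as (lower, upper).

(0.155, 0.348)

Fisher z: z_r = atanh(r) = ½·ln((1+0.254)/(1−0.254)) = 0.259684
SE(z) = 1/√(n−3) = 1/√254 = 0.062746
90% ⇒ z* = 1.645; margin = 1.645·0.062746 = 0.103217
CI on z-scale: (0.156467, 0.362901)
Back-transform: tanh(0.156467) = 0.155203, tanh(0.362901) = 0.347767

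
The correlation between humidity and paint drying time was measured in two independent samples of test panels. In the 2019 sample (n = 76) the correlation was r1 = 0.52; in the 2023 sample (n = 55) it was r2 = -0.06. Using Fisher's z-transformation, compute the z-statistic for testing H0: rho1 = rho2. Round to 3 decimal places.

z1 = atanh(0.52) = 0.576340,  z2 = atanh(-0.06) = -0.060072
SE = √(1/(n1−3) + 1/(n2−3)) = √(1/73 + 1/52) = √(0.0136986 + 0.0192308) = √0.0329294 = 0.181465
z = (z1 − z2)/SE = (0.576340 − (-0.060072)) / 0.181465 = 0.636412 / 0.181465 = 3.507

3.507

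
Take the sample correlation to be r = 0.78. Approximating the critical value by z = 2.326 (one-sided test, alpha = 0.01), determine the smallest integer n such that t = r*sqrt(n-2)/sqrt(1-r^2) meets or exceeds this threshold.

r√(n−2)/√(1−r²) ≥ 2.326  ⇔  n−2 ≥ (2.326)²·(1−r²)/r²
(1−r²)/r² = (1−0.6084)/0.6084 = 0.6437
n ≥ 2 + 5.410276·0.6437 = 2 + 3.4826 = 5.4826
⌈5.4826⌉ = 6

6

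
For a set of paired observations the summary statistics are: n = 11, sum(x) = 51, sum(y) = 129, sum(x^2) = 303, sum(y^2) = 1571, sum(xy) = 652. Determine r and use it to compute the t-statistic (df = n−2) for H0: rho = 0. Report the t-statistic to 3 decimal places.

Numerator: nΣxy − (Σx)(Σy) = 11·652 − (51)(129) = 593
Denominator: √[(nΣx²−(Σx)²)(nΣy²−(Σy)²)]
  nΣx²−(Σx)² = 11·303 − 2601 = 732;  nΣy²−(Σy)² = 11·1571 − 16641 = 640
  √(732·640) = √468480 = 684.4560
r = 593 / 684.4560 = 0.8664
t = r·√(n−2)/√(1−r²) = 0.8664·√9 / √(1−0.750649) = 2.599200 / 0.499351 = 5.205

5.205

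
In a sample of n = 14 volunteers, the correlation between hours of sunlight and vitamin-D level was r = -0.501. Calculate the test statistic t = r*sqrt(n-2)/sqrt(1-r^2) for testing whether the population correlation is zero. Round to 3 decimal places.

-2.005

1 − r² = 1 − 0.251001 = 0.748999;  √(1−r²) = 0.865447
√(n−2) = √12 = 3.464102
t = r·√(n−2)/√(1−r²) = -0.501 · 3.464102 / 0.865447 = -2.005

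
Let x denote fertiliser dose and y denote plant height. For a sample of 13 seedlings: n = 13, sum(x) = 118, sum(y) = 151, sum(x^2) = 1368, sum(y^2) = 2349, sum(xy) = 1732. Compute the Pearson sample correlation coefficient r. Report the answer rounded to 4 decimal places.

S_xy = nΣxy − ΣxΣy = 13·1732 − 118·151 = 22516 − 17818 = 4698
S_xx = nΣx² − (Σx)² = 13·1368 − 118² = 17784 − 13924 = 3860
S_yy = nΣy² − (Σy)² = 13·2349 − 151² = 30537 − 22801 = 7736
r = S_xy / √(S_xx·S_yy) = 4698 / √(3860·7736) = 4698 / √29860960 = 4698 / 5464.5183 = 0.8597

0.8597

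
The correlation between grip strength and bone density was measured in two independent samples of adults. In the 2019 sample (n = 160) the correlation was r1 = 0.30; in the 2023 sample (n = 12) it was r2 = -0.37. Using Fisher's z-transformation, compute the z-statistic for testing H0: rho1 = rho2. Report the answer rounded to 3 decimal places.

Fisher z-transforms: z1 = atanh(0.30) = 0.309520, z2 = atanh(-0.37) = -0.388423; difference d = 0.697943
Var(d) = 1/157 + 1/9 = 0.0063694 + 0.1111111 = 0.1174805
z = d/√Var(d) = 0.697943 / √0.1174805 = 0.697943 / 0.342754 = 2.036

2.036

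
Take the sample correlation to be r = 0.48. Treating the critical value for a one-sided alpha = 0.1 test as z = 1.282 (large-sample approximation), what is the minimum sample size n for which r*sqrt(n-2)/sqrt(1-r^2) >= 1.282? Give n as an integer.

r√(n−2)/√(1−r²) ≥ 1.282  ⇔  n−2 ≥ (1.282)²·(1−r²)/r²
(1−r²)/r² = (1−0.2304)/0.2304 = 3.3403
n ≥ 2 + 1.643524·3.3403 = 2 + 5.4899 = 7.4899
⌈7.4899⌉ = 8

8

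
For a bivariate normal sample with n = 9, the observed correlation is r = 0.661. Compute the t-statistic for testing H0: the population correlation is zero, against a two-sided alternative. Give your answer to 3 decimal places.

2.331

t = r·√(n−2) / √(1−r²) with r = 0.661, n = 9
  = 0.661·√7 / √(1 − 0.436921)
  = 0.661·2.645751 / 0.750386
  = 1.748841 / 0.750386 = 2.331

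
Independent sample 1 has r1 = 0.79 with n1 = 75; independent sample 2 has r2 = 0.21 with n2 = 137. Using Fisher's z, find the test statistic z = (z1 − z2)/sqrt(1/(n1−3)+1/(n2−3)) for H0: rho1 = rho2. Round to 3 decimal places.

Fisher z-transforms: z1 = atanh(0.79) = 1.071432, z2 = atanh(0.21) = 0.213171; difference d = 0.858261
Var(d) = 1/72 + 1/134 = 0.0138889 + 0.0074627 = 0.0213516
z = d/√Var(d) = 0.858261 / √0.0213516 = 0.858261 / 0.146122 = 5.874

5.874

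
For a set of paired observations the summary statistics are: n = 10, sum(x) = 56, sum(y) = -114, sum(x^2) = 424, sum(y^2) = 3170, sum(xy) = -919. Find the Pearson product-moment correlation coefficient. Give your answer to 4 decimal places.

-0.6175

S_xy = nΣxy − ΣxΣy = 10·(-919) − 56·(-114) = -9190 − (-6384) = -2806
S_xx = nΣx² − (Σx)² = 10·424 − 56² = 4240 − 3136 = 1104
S_yy = nΣy² − (Σy)² = 10·3170 − (-114)² = 31700 − 12996 = 18704
r = S_xy / √(S_xx·S_yy) = -2806 / √(1104·18704) = -2806 / √20649216 = -2806 / 4544.1408 = -0.6175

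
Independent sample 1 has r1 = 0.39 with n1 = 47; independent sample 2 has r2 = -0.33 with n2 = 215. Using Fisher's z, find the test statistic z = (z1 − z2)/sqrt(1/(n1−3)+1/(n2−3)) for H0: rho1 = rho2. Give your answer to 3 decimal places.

4.555

Fisher z-transforms: z1 = atanh(0.39) = 0.411800, z2 = atanh(-0.33) = -0.342828; difference d = 0.754628
Var(d) = 1/44 + 1/212 = 0.0227273 + 0.0047170 = 0.0274443
z = d/√Var(d) = 0.754628 / √0.0274443 = 0.754628 / 0.165663 = 4.555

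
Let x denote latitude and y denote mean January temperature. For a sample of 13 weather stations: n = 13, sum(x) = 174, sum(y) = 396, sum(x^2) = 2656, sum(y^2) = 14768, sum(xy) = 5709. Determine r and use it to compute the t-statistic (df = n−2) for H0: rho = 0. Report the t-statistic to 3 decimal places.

Numerator: nΣxy − (Σx)(Σy) = 13·5709 − (174)(396) = 5313
Denominator: √[(nΣx²−(Σx)²)(nΣy²−(Σy)²)]
  nΣx²−(Σx)² = 13·2656 − 30276 = 4252;  nΣy²−(Σy)² = 13·14768 − 156816 = 35168
  √(4252·35168) = √149534336 = 12228.4233
r = 5313 / 12228.4233 = 0.4345
t = r·√(n−2)/√(1−r²) = 0.4345·√11 / √(1−0.188790) = 1.441073 / 0.900672 = 1.600

1.600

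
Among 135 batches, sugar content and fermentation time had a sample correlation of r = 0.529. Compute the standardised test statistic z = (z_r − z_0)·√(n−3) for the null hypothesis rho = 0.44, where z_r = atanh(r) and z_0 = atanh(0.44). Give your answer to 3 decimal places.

z_r = atanh(0.529) = 0.588756,  z_0 = atanh(0.44) = 0.472231
SE = 1/√(n−3) = 1/√132 = 0.087039
z = (z_r − z_0)/SE = (0.588756 − 0.472231) / 0.087039 = 0.116525 / 0.087039 = 1.339

1.339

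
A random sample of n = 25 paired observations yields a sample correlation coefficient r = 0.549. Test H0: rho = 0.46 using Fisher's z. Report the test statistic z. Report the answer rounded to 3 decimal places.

Fisher z: atanh(0.549) = 0.616949, atanh(0.46) = 0.497311
z = (z_r − z_0)·√(n−3) = (0.616949 − 0.497311)·√22 = 0.119638 · 4.690416 = 0.561

0.561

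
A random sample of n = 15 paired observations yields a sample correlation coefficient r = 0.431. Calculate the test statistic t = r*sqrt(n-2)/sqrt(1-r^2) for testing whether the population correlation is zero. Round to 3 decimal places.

1.722

1 − r² = 1 − 0.185761 = 0.814239;  √(1−r²) = 0.902352
√(n−2) = √13 = 3.605551
t = r·√(n−2)/√(1−r²) = 0.431 · 3.605551 / 0.902352 = 1.722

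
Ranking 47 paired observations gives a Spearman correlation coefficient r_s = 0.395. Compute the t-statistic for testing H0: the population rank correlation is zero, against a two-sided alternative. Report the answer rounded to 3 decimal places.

2.884

t = r_s·√(n−2) / √(1−r_s²) with r_s = 0.395, n = 47
  = 0.395·√45 / √(1 − 0.156025)
  = 0.395·6.708204 / 0.918681
  = 2.649741 / 0.918681 = 2.884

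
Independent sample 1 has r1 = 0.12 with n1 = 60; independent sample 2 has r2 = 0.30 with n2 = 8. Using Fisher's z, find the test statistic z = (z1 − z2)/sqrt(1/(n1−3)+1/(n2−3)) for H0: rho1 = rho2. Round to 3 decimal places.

-0.405

z1 = atanh(0.12) = 0.120581,  z2 = atanh(0.30) = 0.309520
SE = √(1/(n1−3) + 1/(n2−3)) = √(1/57 + 1/5) = √(0.0175439 + 0.2000000) = √0.2175439 = 0.466416
z = (z1 − z2)/SE = (0.120581 − 0.309520) / 0.466416 = -0.188939 / 0.466416 = -0.405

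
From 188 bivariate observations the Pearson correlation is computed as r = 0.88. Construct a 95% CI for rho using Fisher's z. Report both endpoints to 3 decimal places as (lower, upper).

(0.843, 0.909)

Fisher z: z_r = atanh(r) = ½·ln((1+0.88)/(1−0.88)) = 1.375768
SE(z) = 1/√(n−3) = 1/√185 = 0.073521
95% ⇒ z* = 1.960; margin = 1.960·0.073521 = 0.144101
CI on z-scale: (1.231667, 1.519869)
Back-transform: tanh(1.231667) = 0.843062, tanh(1.519869) = 0.908675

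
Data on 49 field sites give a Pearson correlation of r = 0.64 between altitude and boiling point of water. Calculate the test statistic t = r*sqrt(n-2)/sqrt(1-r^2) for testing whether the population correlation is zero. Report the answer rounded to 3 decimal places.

1 − r² = 1 − 0.4096 = 0.5904;  √(1−r²) = 0.768375
√(n−2) = √47 = 6.855655
t = r·√(n−2)/√(1−r²) = 0.64 · 6.855655 / 0.768375 = 5.710

5.710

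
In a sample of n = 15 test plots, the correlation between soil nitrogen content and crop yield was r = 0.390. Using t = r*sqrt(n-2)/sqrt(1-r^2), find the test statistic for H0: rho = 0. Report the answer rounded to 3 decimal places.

1.527

1 − r² = 1 − 0.152100 = 0.847900;  √(1−r²) = 0.920815
√(n−2) = √13 = 3.605551
t = r·√(n−2)/√(1−r²) = 0.390 · 3.605551 / 0.920815 = 1.527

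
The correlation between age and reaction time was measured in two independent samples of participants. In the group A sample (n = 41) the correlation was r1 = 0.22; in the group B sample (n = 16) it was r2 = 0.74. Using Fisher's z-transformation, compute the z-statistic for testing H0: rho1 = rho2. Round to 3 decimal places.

-2.262

Fisher z-transforms: z1 = atanh(0.22) = 0.223656, z2 = atanh(0.74) = 0.950479; difference d = -0.726823
Var(d) = 1/38 + 1/13 = 0.0263158 + 0.0769231 = 0.1032389
z = d/√Var(d) = -0.726823 / √0.1032389 = -0.726823 / 0.321308 = -2.262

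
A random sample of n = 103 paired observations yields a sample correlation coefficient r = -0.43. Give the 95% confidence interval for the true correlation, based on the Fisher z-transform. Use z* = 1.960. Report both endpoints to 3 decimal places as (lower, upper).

(-0.576, -0.258)

Fisher z: z_r = atanh(r) = ½·ln((1+(-0.43))/(1−(-0.43))) = -0.459897
SE(z) = 1/√(n−3) = 1/√100 = 0.100000
95% ⇒ z* = 1.960; margin = 1.960·0.100000 = 0.196000
CI on z-scale: (-0.655897, -0.263897)
Back-transform: tanh(-0.655897) = -0.575626, tanh(-0.263897) = -0.257937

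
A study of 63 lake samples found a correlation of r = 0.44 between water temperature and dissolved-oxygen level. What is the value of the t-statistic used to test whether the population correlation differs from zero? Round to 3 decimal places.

t = r·√(n−2) / √(1−r²) with r = 0.44, n = 63
  = 0.44·√61 / √(1 − 0.1936)
  = 0.44·7.810250 / 0.897998
  = 3.436510 / 0.897998 = 3.827

3.827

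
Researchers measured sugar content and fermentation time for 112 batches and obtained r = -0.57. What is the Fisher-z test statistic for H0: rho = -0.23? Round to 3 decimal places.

Fisher z: atanh(-0.57) = -0.647523, atanh(-0.23) = -0.234189
z = (z_r − z_0)·√(n−3) = (-0.647523 − (-0.234189))·√109 = -0.413334 · 10.440307 = -4.315

-4.315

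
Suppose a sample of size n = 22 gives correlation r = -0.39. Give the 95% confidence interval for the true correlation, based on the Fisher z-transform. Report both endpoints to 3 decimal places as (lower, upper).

(-0.697, 0.038)

z_r = atanh(-0.39) = -0.411800;  SE = 1/√(n−3) = 1/√19 = 0.229416
z-limits: -0.411800 ± 1.960·0.229416 = -0.411800 ± 0.449655 = [-0.861455, 0.037855]
ρ-limits: (tanh -0.861455, tanh 0.037855) = (-0.697, 0.038)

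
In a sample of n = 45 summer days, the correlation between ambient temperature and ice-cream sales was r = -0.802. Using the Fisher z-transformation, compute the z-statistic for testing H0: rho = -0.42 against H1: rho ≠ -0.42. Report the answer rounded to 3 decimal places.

-4.255

z_r = atanh(-0.802) = -1.104193,  z_0 = atanh(-0.42) = -0.447692
SE = 1/√(n−3) = 1/√42 = 0.154303
z = (z_r − z_0)/SE = (-1.104193 − (-0.447692)) / 0.154303 = -0.656501 / 0.154303 = -4.255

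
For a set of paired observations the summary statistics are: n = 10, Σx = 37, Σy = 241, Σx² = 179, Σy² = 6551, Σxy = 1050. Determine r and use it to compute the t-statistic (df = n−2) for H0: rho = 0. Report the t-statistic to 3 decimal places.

Numerator: nΣxy − (Σx)(Σy) = 10·1050 − (37)(241) = 1583
Denominator: √[(nΣx²−(Σx)²)(nΣy²−(Σy)²)]
  nΣx²−(Σx)² = 10·179 − 1369 = 421;  nΣy²−(Σy)² = 10·6551 − 58081 = 7429
  √(421·7429) = √3127609 = 1768.5047
r = 1583 / 1768.5047 = 0.8951
t = r·√(n−2)/√(1−r²) = 0.8951·√8 / √(1−0.801204) = 2.531725 / 0.445865 = 5.678

5.678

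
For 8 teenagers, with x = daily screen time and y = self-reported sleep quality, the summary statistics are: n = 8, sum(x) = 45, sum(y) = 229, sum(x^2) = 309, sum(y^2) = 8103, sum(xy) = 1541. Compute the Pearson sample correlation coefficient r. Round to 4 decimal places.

0.8599

S_xy = nΣxy − ΣxΣy = 8·1541 − 45·229 = 12328 − 10305 = 2023
S_xx = nΣx² − (Σx)² = 8·309 − 45² = 2472 − 2025 = 447
S_yy = nΣy² − (Σy)² = 8·8103 − 229² = 64824 − 52441 = 12383
r = S_xy / √(S_xx·S_yy) = 2023 / √(447·12383) = 2023 / √5535201 = 2023 / 2352.7008 = 0.8599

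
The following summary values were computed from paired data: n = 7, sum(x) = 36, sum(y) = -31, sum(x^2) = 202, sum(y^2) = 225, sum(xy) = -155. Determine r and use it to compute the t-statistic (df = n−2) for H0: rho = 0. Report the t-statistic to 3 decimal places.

0.259

S_xy = nΣxy − ΣxΣy = 7·(-155) − 36·(-31) = -1085 − (-1116) = 31
S_xx = nΣx² − (Σx)² = 7·202 − 36² = 1414 − 1296 = 118
S_yy = nΣy² − (Σy)² = 7·225 − (-31)² = 1575 − 961 = 614
r = S_xy / √(S_xx·S_yy) = 31 / √(118·614) = 31 / √72452 = 31 / 269.1691 = 0.1152
t = r·√(n−2)/√(1−r²) = 0.1152·√5 / √(1−0.013271) = 0.257595 / 0.993342 = 0.259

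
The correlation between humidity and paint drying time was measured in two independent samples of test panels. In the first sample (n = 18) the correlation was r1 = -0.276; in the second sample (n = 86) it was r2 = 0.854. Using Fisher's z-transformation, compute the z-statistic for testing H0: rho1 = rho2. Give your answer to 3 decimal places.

Fisher z-transforms: z1 = atanh(-0.276) = -0.283347, z2 = atanh(0.854) = 1.270747; difference d = -1.554094
Var(d) = 1/15 + 1/83 = 0.0666667 + 0.0120482 = 0.0787149
z = d/√Var(d) = -1.554094 / √0.0787149 = -1.554094 / 0.280562 = -5.539

-5.539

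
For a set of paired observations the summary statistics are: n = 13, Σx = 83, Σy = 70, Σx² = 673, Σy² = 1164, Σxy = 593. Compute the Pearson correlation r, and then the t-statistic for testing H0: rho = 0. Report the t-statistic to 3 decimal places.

Numerator: nΣxy − (Σx)(Σy) = 13·593 − (83)(70) = 1899
Denominator: √[(nΣx²−(Σx)²)(nΣy²−(Σy)²)]
  nΣx²−(Σx)² = 13·673 − 6889 = 1860;  nΣy²−(Σy)² = 13·1164 − 4900 = 10232
  √(1860·10232) = √19031520 = 4362.5130
r = 1899 / 4362.5130 = 0.4353
t = r·√(n−2)/√(1−r²) = 0.4353·√11 / √(1−0.189486) = 1.443727 / 0.900286 = 1.604

1.604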